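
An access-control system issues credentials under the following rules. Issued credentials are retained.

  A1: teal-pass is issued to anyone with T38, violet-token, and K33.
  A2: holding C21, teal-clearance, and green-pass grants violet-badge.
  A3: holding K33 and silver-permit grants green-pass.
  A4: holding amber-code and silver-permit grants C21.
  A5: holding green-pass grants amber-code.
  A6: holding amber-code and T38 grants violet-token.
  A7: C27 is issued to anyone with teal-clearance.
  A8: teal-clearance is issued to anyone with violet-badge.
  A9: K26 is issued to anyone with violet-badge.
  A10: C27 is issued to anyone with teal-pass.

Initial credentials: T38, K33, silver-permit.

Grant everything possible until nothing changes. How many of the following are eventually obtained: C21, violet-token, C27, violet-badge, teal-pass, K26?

Holding K33 and silver-permit grants green-pass (A3).
Holding green-pass grants amber-code (A5).
Holding amber-code and T38 grants violet-token (A6).
Holding amber-code and silver-permit grants C21 (A4).
Holding T38, violet-token, and K33 grants teal-pass (A1).
Holding teal-pass grants C27 (A10).
C21: reached.
violet-token: reached.
C27: reached.
violet-badge would need C21, teal-clearance, and green-pass (A2), but teal-clearance is never granted.
teal-pass: reached.
K26 would need violet-badge (A9), but violet-badge is never granted.
Reached: C21, violet-token, C27, and teal-pass — 4 of the 6.

4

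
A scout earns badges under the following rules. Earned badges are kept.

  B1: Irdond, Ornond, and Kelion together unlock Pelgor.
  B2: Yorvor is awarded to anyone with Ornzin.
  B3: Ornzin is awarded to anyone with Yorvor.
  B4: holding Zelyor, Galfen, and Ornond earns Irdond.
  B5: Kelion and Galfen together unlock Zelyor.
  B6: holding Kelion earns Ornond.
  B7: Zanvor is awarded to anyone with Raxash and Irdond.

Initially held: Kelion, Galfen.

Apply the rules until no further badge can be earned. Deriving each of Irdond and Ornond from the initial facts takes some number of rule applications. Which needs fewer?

Ornond

Ornond: With Kelion, Ornond is earned (B6). [1 rule application]
Irdond: With Kelion and Galfen, Zelyor is earned (B5). With Kelion, Ornond is earned (B6). With Zelyor, Galfen, and Ornond, Irdond is earned (B4). [3 rule applications]
Ornond needs fewer.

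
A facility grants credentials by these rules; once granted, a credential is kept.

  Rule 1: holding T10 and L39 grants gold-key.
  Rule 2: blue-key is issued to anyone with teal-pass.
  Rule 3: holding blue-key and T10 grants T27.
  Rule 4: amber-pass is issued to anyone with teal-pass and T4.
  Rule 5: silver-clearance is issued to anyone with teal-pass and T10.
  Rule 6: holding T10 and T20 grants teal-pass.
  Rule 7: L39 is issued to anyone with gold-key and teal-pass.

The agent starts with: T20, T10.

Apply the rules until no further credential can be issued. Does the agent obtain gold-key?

gold-key would need T10 and L39 (Rule 1), but L39 is never granted.

No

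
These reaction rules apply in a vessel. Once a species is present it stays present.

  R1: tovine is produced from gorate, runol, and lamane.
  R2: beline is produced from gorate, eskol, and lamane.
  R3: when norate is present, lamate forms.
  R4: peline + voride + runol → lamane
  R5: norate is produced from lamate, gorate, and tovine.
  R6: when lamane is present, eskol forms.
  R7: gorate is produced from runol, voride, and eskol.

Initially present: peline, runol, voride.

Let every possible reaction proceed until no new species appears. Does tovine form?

Yes

peline, voride, and runol present → lamane forms (R4).
lamane present → eskol forms (R6).
runol, voride, and eskol present → gorate forms (R7).
gorate, runol, and lamane present → tovine forms (R1).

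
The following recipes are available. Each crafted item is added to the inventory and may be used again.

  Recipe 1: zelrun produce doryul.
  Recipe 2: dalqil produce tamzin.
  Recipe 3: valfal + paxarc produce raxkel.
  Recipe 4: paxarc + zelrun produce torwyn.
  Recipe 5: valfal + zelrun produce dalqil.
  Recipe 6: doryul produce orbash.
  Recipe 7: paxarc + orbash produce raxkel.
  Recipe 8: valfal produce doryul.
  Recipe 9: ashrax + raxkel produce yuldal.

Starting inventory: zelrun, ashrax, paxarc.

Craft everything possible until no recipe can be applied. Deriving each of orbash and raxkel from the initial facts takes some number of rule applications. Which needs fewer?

orbash: zelrun → doryul (Recipe 1). Using Recipe 6, doryul makes orbash. [2 rule applications]
raxkel: Using Recipe 1, zelrun makes doryul. doryul → orbash (Recipe 6). Using Recipe 7, paxarc and orbash make raxkel. [3 rule applications]
orbash needs fewer.

orbash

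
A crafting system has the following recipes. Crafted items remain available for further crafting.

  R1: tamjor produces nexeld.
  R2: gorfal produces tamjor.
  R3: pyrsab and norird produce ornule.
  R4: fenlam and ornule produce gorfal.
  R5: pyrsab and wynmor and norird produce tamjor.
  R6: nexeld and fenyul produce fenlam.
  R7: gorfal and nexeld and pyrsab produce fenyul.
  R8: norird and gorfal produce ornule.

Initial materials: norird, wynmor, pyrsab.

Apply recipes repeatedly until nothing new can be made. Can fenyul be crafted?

No

fenyul would need gorfal, nexeld, and pyrsab (R7), but gorfal is never obtained.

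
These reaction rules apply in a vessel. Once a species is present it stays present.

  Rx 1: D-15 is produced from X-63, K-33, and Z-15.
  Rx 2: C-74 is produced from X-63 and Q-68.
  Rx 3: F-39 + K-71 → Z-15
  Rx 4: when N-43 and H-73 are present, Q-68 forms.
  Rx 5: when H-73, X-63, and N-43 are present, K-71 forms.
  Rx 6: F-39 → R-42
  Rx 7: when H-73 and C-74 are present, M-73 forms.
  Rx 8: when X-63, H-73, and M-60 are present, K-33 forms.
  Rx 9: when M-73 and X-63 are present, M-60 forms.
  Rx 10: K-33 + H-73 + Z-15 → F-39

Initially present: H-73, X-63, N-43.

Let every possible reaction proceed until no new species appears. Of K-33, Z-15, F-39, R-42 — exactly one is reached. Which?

K-33

N-43 and H-73 present → Q-68 forms (Rx 4).
X-63 and Q-68 present → C-74 forms (Rx 2).
H-73 and C-74 present → M-73 forms (Rx 7).
M-73 and X-63 present → M-60 forms (Rx 9).
X-63, H-73, and M-60 present → K-33 forms (Rx 8).
F-39 would need K-33, H-73, and Z-15 (Rx 10), but Z-15 never forms. R-42 would need F-39 (Rx 6), but F-39 never forms. Z-15 would need F-39 and K-71 (Rx 3), but F-39 never forms.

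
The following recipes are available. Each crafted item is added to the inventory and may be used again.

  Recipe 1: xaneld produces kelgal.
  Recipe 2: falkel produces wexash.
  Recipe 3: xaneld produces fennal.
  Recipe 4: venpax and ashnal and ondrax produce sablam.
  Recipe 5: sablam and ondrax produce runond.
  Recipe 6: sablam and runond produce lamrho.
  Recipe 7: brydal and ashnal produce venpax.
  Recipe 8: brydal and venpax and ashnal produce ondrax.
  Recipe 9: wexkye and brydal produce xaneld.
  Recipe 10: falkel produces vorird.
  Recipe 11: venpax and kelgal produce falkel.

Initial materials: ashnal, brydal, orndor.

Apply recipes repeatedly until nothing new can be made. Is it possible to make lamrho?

Using Recipe 7, brydal and ashnal make venpax.
Using Recipe 8, brydal, venpax, and ashnal make ondrax.
Using Recipe 4, venpax, ashnal, and ondrax make sablam.
sablam and ondrax → runond (Recipe 5).
Using Recipe 6, sablam and runond make lamrho.

Yes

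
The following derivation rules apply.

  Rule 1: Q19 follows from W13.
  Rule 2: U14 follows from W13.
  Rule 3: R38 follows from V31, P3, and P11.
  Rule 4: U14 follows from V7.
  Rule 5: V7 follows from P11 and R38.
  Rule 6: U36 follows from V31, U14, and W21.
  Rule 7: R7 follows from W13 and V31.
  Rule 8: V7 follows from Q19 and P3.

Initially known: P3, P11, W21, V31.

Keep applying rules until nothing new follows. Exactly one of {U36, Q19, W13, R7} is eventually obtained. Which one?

U36

V31, P3, and P11 hold, so R38 follows (Rule 3).
P11 and R38 hold, so V7 follows (Rule 5).
From V7, Rule 4 gives U14.
V31, U14, and W21 hold, so U36 follows (Rule 6).
R7 would need W13 and V31 (Rule 7), but W13 is never established. Q19 would need W13 (Rule 1), but W13 is never established. No rule produces W13, and it is not given.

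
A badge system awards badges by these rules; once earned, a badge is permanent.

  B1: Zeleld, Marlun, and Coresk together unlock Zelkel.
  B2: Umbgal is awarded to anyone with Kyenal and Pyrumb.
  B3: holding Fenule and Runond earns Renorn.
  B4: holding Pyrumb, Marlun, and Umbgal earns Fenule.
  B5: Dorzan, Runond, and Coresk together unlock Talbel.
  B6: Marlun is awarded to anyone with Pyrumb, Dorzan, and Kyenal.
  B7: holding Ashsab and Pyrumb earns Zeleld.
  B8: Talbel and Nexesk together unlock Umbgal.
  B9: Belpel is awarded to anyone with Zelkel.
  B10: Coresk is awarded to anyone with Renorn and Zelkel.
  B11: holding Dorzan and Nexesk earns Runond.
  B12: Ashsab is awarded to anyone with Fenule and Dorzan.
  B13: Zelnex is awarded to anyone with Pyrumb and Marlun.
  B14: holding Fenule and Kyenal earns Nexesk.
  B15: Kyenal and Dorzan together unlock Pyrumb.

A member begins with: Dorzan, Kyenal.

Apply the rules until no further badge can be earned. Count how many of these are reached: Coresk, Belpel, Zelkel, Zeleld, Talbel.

With Kyenal and Dorzan, Pyrumb is earned (B15).
With Pyrumb, Dorzan, and Kyenal, Marlun is earned (B6).
With Kyenal and Pyrumb, Umbgal is earned (B2).
With Pyrumb, Marlun, and Umbgal, Fenule is earned (B4).
With Fenule and Dorzan, Ashsab is earned (B12).
With Ashsab and Pyrumb, Zeleld is earned (B7).
Coresk would need Renorn and Zelkel (B10), but Zelkel is never earned.
Belpel would need Zelkel (B9), but Zelkel is never earned.
Zelkel would need Zeleld, Marlun, and Coresk (B1), but Coresk is never earned.
Zeleld: reached.
Talbel would need Dorzan, Runond, and Coresk (B5), but Coresk is never earned.
Reached: Zeleld — 1 of the 5.

1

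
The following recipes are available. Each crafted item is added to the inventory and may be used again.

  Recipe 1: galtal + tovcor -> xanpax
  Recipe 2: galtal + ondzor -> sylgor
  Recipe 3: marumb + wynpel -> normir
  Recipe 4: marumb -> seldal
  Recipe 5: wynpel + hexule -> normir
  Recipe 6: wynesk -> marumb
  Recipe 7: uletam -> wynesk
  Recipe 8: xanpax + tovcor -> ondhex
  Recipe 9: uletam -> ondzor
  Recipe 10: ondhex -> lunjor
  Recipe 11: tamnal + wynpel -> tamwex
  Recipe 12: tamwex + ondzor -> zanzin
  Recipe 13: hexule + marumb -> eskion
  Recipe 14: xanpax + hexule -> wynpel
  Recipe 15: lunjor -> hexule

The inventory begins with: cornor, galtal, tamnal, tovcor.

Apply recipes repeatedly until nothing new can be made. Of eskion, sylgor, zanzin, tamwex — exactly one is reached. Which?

tamwex

Using Recipe 1, galtal and tovcor make xanpax.
Using Recipe 8, xanpax and tovcor make ondhex.
ondhex -> lunjor (Recipe 10).
lunjor -> hexule (Recipe 15).
xanpax + hexule -> wynpel (Recipe 14).
Using Recipe 11, tamnal and wynpel make tamwex.
eskion would need hexule and marumb (Recipe 13), but marumb is never obtained. sylgor would need galtal and ondzor (Recipe 2), but ondzor is never obtained. zanzin would need tamwex and ondzor (Recipe 12), but ondzor is never obtained.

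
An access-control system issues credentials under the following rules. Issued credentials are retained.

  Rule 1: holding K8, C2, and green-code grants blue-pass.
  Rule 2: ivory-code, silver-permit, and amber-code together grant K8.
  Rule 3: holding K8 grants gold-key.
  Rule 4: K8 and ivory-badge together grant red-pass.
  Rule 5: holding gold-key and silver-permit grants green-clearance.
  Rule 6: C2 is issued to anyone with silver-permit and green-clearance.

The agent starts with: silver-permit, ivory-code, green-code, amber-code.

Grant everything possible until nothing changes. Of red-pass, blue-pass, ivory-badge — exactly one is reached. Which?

blue-pass

Holding ivory-code, silver-permit, and amber-code grants K8 (Rule 2).
Holding K8 grants gold-key (Rule 3).
Holding gold-key and silver-permit grants green-clearance (Rule 5).
Holding silver-permit and green-clearance grants C2 (Rule 6).
Holding K8, C2, and green-code grants blue-pass (Rule 1).
No rule produces ivory-badge, and it is not given. red-pass would need K8 and ivory-badge (Rule 4), but ivory-badge is never granted.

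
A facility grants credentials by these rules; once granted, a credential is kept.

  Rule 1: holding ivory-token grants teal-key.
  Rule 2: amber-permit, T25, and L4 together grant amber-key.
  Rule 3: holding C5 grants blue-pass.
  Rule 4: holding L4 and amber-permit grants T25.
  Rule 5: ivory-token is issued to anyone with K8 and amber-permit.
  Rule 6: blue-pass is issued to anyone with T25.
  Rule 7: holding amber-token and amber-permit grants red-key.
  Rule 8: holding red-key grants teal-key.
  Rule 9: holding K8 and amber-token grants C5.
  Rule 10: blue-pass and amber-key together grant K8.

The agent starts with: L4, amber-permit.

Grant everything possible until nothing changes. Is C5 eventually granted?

No

C5 would need K8 and amber-token (Rule 9), but amber-token is never granted.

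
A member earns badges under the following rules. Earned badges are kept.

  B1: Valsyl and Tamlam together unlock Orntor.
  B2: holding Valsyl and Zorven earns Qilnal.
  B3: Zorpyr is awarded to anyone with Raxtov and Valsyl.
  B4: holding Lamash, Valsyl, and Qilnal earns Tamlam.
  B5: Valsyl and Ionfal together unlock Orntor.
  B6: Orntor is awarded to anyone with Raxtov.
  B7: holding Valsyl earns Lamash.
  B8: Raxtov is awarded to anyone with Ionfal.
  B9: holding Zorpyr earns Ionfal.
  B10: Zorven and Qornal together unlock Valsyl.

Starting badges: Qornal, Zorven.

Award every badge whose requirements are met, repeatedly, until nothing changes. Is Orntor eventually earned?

Yes

With Zorven and Qornal, Valsyl is earned (B10).
With Valsyl and Zorven, Qilnal is earned (B2).
With Valsyl, Lamash is earned (B7).
With Lamash, Valsyl, and Qilnal, Tamlam is earned (B4).
With Valsyl and Tamlam, Orntor is earned (B1).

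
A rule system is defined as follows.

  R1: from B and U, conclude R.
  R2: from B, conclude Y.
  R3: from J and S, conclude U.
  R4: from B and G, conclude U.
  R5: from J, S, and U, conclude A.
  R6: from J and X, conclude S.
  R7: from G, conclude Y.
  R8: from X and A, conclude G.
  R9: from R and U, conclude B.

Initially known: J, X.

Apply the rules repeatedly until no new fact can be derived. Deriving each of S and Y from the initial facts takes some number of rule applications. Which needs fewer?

S: J and X hold, so S follows (R6). [1 rule application]
Y: J and X hold, so S follows (R6). From J and S, R3 gives U. J, S, and U hold, so A follows (R5). From X and A, R8 gives G. G holds, so Y follows (R7). [5 rule applications]
S needs fewer.

S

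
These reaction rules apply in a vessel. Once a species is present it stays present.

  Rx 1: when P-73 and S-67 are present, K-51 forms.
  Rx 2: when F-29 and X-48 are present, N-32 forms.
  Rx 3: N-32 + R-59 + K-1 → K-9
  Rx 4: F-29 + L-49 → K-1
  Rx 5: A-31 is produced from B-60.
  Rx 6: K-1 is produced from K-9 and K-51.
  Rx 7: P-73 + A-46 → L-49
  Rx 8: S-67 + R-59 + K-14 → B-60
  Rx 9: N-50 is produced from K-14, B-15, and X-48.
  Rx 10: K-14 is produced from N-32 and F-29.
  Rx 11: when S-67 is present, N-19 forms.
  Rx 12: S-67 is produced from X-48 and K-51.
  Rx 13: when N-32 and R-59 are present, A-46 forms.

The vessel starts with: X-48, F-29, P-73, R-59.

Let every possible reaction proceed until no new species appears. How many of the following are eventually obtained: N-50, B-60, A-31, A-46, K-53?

F-29 and X-48 present → N-32 forms (Rx 2).
N-32 and R-59 present → A-46 forms (Rx 13).
N-50 would need K-14, B-15, and X-48 (Rx 9), but B-15 never forms.
B-60 would need S-67, R-59, and K-14 (Rx 8), but S-67 never forms.
A-31 would need B-60 (Rx 5), but B-60 never forms.
A-46: reached.
No rule produces K-53, and it is not given.
Reached: A-46 — 1 of the 5.

1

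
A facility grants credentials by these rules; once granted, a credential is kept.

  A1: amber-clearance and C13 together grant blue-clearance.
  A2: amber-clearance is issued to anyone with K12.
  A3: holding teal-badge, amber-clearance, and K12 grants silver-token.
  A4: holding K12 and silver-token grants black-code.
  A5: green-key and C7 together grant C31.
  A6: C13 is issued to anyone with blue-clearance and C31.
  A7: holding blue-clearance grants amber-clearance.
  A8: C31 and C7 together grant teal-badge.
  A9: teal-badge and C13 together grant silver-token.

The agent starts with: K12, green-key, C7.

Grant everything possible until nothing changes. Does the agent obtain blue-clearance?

No

blue-clearance would need amber-clearance and C13 (A1), but C13 is never granted.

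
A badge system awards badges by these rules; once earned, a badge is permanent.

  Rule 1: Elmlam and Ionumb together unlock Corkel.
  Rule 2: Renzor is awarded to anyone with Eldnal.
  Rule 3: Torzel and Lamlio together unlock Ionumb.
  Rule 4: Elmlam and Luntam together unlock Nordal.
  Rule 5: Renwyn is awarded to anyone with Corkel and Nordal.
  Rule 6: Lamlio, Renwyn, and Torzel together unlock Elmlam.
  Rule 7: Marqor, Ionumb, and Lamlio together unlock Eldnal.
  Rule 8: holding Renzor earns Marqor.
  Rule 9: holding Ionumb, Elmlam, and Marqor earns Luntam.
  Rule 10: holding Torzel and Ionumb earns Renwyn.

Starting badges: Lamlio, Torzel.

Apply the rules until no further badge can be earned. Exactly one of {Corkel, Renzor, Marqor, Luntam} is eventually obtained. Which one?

With Torzel and Lamlio, Ionumb is earned (Rule 3).
With Torzel and Ionumb, Renwyn is earned (Rule 10).
With Lamlio, Renwyn, and Torzel, Elmlam is earned (Rule 6).
With Elmlam and Ionumb, Corkel is earned (Rule 1).
Luntam would need Ionumb, Elmlam, and Marqor (Rule 9), but Marqor is never earned. Marqor would need Renzor (Rule 8), but Renzor is never earned. Renzor would need Eldnal (Rule 2), but Eldnal is never earned.

Corkel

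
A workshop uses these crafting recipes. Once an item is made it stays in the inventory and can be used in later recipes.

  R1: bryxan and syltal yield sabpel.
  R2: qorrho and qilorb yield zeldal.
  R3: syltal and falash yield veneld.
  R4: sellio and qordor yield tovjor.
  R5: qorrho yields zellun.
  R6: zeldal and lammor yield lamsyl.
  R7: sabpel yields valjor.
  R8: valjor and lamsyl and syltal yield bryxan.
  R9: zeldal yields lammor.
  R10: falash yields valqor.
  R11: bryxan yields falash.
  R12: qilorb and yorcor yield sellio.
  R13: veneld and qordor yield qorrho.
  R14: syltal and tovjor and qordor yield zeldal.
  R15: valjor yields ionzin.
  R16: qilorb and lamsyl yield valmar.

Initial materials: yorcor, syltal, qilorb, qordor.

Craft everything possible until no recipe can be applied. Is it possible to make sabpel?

No

sabpel would need bryxan and syltal (R1), but bryxan is never obtained.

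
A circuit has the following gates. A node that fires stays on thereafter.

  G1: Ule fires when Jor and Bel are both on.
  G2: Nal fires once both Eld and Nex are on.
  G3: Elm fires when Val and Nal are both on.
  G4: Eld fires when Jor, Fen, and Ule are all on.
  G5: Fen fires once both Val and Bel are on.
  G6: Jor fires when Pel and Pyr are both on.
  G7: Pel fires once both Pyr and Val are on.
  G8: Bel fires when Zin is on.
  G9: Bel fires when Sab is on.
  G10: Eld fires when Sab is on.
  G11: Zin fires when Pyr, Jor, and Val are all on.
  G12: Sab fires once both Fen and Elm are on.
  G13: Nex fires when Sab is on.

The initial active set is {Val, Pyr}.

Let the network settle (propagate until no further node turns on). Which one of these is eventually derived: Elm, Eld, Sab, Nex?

Eld

G7: Pyr and Val on → Pel on.
Pel and Pyr are on, so Jor fires (G6).
Pyr, Jor, and Val are on, so Zin fires (G11).
Zin is on, so Bel fires (G8).
G5: Val and Bel on → Fen on.
Jor and Bel are on, so Ule fires (G1).
G4: Jor, Fen, and Ule on → Eld on.
Nex would need Sab (G13), but Sab never turns on. Sab would need Fen and Elm (G12), but Elm never turns on. Elm would need Val and Nal (G3), but Nal never turns on.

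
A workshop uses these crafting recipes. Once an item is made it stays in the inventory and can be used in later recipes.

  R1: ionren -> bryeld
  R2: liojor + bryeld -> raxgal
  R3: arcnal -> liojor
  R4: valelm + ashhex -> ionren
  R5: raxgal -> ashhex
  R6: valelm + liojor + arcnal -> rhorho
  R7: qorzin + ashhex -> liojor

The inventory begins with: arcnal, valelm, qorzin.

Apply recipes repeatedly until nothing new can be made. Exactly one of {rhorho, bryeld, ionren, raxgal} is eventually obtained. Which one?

arcnal -> liojor (R3).
Using R6, valelm, liojor, and arcnal make rhorho.
bryeld would need ionren (R1), but ionren is never obtained. ionren would need valelm and ashhex (R4), but ashhex is never obtained. raxgal would need liojor and bryeld (R2), but bryeld is never obtained.

rhorho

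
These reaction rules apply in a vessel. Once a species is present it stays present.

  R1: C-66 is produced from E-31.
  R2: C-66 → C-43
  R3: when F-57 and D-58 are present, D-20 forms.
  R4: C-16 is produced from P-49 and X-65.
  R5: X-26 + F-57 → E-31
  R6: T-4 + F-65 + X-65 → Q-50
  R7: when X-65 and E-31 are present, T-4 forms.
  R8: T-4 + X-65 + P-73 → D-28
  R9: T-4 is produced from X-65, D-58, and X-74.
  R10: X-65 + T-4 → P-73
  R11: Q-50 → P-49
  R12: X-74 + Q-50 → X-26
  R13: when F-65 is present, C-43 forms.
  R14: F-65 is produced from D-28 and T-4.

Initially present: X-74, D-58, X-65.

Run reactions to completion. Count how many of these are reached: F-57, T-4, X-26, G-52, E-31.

X-65, D-58, and X-74 present → T-4 forms (R9).
X-65 and T-4 present → P-73 forms (R10).
T-4, X-65, and P-73 present → D-28 forms (R8).
D-28 and T-4 present → F-65 forms (R14).
T-4, F-65, and X-65 present → Q-50 forms (R6).
X-74 and Q-50 present → X-26 forms (R12).
No rule produces F-57, and it is not given.
T-4: reached.
X-26: reached.
No rule produces G-52, and it is not given.
E-31 would need X-26 and F-57 (R5), but F-57 never forms.
Reached: T-4 and X-26 — 2 of the 5.

2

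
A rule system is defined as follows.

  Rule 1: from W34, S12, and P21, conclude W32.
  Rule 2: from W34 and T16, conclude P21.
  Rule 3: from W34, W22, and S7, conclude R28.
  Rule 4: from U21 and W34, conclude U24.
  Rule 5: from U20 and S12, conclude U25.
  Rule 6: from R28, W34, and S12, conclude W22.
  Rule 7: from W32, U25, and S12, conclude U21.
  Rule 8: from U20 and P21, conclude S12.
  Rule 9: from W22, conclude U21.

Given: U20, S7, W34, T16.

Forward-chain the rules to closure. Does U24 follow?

Yes

From W34 and T16, Rule 2 gives P21.
From U20 and P21, Rule 8 gives S12.
U20 and S12 hold, so U25 follows (Rule 5).
From W34, S12, and P21, Rule 1 gives W32.
From W32, U25, and S12, Rule 7 gives U21.
From U21 and W34, Rule 4 gives U24.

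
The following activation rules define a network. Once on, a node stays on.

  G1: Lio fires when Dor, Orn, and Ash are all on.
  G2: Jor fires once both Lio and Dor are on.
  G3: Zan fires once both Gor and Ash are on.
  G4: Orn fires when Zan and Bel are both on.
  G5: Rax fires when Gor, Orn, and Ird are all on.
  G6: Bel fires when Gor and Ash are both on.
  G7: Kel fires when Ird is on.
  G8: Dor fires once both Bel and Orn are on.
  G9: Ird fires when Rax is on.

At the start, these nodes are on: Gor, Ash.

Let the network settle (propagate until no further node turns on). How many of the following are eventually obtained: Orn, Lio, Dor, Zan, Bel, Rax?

Gor and Ash are on, so Zan fires (G3).
G6: Gor and Ash on → Bel on.
Zan and Bel are on, so Orn fires (G4).
Bel and Orn are on, so Dor fires (G8).
G1: Dor, Orn, and Ash on → Lio on.
Orn: reached.
Lio: reached.
Dor: reached.
Zan: reached.
Bel: reached.
Rax would need Gor, Orn, and Ird (G5), but Ird never turns on.
Reached: Orn, Lio, Dor, Zan, and Bel — 5 of the 6.

5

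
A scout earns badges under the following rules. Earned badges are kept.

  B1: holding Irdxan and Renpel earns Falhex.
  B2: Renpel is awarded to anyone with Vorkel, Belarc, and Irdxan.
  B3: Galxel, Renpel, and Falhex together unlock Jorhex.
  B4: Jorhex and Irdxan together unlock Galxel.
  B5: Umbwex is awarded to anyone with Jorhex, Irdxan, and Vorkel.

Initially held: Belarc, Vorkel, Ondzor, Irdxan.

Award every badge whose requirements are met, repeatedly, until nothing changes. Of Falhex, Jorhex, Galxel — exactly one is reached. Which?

With Vorkel, Belarc, and Irdxan, Renpel is earned (B2).
With Irdxan and Renpel, Falhex is earned (B1).
Jorhex would need Galxel, Renpel, and Falhex (B3), but Galxel is never earned. Galxel would need Jorhex and Irdxan (B4), but Jorhex is never earned.

Falhex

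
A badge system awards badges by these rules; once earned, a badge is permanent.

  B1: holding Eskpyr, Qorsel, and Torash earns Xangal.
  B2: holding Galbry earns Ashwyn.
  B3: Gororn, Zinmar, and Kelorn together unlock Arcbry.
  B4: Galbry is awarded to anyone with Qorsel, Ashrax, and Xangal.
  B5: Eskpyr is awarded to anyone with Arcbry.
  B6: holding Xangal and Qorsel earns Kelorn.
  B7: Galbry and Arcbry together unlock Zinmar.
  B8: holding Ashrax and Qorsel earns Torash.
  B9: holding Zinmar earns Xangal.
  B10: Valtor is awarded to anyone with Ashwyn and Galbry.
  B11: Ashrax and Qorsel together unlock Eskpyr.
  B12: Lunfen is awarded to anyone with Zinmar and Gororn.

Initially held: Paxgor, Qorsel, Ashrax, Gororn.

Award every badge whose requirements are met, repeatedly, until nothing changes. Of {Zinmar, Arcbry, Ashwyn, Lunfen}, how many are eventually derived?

With Ashrax and Qorsel, Eskpyr is earned (B11).
With Ashrax and Qorsel, Torash is earned (B8).
With Eskpyr, Qorsel, and Torash, Xangal is earned (B1).
With Qorsel, Ashrax, and Xangal, Galbry is earned (B4).
With Galbry, Ashwyn is earned (B2).
Zinmar would need Galbry and Arcbry (B7), but Arcbry is never earned.
Arcbry would need Gororn, Zinmar, and Kelorn (B3), but Zinmar is never earned.
Ashwyn: reached.
Lunfen would need Zinmar and Gororn (B12), but Zinmar is never earned.
Reached: Ashwyn — 1 of the 4.

1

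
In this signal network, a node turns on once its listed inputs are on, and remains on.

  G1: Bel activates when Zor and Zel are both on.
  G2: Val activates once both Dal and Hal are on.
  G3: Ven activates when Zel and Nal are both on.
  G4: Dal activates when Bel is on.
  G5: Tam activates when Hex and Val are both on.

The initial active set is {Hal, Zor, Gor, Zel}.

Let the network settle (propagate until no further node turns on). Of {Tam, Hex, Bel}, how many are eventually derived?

G1: Zor and Zel on → Bel on.
Tam would need Hex and Val (G5), but Hex never turns on.
No rule produces Hex, and it is not given.
Bel: reached.
Reached: Bel — 1 of the 3.

1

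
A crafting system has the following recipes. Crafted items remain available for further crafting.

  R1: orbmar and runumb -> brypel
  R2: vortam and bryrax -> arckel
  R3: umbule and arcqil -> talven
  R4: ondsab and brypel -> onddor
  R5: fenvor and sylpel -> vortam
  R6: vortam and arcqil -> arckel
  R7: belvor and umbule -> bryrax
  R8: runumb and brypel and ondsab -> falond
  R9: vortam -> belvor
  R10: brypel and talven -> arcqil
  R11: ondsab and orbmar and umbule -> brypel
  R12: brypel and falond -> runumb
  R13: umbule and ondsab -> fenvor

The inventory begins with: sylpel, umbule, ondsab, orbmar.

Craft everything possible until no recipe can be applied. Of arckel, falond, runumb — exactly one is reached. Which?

arckel

Using R13, umbule and ondsab make fenvor.
Using R5, fenvor and sylpel make vortam.
Using R9, vortam makes belvor.
Using R7, belvor and umbule make bryrax.
vortam and bryrax -> arckel (R2).
falond would need runumb, brypel, and ondsab (R8), but runumb is never obtained. runumb would need brypel and falond (R12), but falond is never obtained.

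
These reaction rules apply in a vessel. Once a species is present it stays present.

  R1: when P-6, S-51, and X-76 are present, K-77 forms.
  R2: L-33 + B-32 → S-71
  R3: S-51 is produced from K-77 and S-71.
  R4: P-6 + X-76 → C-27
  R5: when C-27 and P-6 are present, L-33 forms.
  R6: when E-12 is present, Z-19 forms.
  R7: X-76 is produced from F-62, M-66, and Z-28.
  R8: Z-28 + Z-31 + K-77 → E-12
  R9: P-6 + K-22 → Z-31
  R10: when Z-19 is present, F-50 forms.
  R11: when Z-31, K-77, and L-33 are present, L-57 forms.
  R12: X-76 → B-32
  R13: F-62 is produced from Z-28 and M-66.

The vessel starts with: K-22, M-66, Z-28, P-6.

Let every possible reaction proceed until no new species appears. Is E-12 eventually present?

No

E-12 would need Z-28, Z-31, and K-77 (R8), but K-77 never forms.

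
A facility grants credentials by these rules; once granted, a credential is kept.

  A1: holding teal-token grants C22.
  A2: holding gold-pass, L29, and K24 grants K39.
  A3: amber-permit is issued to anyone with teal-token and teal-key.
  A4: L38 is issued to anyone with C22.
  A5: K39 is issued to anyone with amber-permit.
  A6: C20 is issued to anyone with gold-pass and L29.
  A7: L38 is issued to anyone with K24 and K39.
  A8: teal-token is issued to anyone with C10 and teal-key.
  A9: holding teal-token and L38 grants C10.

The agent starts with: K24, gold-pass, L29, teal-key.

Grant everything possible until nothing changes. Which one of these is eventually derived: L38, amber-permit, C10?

Holding gold-pass, L29, and K24 grants K39 (A2).
Holding K24 and K39 grants L38 (A7).
amber-permit would need teal-token and teal-key (A3), but teal-token is never granted. C10 would need teal-token and L38 (A9), but teal-token is never granted.

L38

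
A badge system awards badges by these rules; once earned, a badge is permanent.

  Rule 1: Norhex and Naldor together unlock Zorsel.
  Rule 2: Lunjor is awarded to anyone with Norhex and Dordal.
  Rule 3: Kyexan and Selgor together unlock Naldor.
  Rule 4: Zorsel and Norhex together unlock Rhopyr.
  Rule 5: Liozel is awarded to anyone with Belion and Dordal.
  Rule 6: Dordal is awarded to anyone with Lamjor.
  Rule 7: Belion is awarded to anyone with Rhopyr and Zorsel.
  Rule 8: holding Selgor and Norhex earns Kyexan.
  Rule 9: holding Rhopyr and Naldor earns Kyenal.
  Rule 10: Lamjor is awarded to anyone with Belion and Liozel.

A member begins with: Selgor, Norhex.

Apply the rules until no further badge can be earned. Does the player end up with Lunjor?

No

Lunjor would need Norhex and Dordal (Rule 2), but Dordal is never earned.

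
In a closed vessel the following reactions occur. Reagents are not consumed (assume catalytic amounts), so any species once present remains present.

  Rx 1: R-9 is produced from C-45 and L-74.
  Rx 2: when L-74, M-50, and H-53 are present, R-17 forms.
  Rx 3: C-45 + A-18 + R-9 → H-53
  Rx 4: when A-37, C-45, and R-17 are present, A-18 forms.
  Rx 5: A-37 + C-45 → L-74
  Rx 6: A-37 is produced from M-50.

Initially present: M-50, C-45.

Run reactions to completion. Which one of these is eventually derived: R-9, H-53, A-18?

R-9

M-50 present → A-37 forms (Rx 6).
A-37 and C-45 present → L-74 forms (Rx 5).
C-45 and L-74 present → R-9 forms (Rx 1).
A-18 would need A-37, C-45, and R-17 (Rx 4), but R-17 never forms. H-53 would need C-45, A-18, and R-9 (Rx 3), but A-18 never forms.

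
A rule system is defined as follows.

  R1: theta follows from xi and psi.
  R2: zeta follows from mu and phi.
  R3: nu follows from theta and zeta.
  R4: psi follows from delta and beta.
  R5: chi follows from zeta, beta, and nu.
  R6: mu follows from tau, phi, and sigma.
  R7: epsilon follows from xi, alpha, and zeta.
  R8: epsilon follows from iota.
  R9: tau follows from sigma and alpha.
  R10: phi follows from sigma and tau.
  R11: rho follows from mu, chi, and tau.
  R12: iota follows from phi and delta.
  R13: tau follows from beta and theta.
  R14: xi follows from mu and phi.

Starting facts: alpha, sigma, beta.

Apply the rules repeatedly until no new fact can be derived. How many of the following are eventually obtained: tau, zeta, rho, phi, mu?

From sigma and alpha, R9 gives tau.
From sigma and tau, R10 gives phi.
tau, phi, and sigma hold, so mu follows (R6).
mu and phi hold, so zeta follows (R2).
tau: reached.
zeta: reached.
rho would need mu, chi, and tau (R11), but chi is never established.
phi: reached.
mu: reached.
Reached: tau, zeta, phi, and mu — 4 of the 5.

4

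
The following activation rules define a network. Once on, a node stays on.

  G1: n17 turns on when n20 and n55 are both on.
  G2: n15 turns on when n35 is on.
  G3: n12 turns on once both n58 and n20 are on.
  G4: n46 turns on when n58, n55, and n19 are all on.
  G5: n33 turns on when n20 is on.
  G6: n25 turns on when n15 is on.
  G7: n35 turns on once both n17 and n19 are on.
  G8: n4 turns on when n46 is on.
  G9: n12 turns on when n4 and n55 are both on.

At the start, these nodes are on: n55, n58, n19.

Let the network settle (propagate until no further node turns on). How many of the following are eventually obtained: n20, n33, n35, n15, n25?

0

No rule produces n20, and it is not given.
n33 would need n20 (G5), but n20 never turns on.
n35 would need n17 and n19 (G7), but n17 never turns on.
n15 would need n35 (G2), but n35 never turns on.
n25 would need n15 (G6), but n15 never turns on.
None of the 5 are reached.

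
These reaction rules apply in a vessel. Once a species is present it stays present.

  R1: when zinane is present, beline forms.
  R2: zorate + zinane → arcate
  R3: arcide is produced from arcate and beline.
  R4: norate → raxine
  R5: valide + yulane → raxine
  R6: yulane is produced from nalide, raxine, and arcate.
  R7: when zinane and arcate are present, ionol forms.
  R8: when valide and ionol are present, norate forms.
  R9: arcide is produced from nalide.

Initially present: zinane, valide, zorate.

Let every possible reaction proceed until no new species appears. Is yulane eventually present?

No

yulane would need nalide, raxine, and arcate (R6), but nalide never forms.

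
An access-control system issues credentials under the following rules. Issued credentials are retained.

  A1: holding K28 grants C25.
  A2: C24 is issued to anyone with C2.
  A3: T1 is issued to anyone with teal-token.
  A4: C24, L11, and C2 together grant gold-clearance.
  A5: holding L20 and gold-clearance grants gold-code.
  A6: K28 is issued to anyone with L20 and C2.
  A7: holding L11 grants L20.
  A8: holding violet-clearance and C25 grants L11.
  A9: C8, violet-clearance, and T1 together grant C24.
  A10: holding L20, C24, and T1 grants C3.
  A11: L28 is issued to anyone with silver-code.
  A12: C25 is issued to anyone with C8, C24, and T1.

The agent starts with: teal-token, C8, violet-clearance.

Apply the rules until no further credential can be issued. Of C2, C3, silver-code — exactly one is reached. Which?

Holding teal-token grants T1 (A3).
Holding C8, violet-clearance, and T1 grants C24 (A9).
Holding C8, C24, and T1 grants C25 (A12).
Holding violet-clearance and C25 grants L11 (A8).
Holding L11 grants L20 (A7).
Holding L20, C24, and T1 grants C3 (A10).
No rule produces silver-code, and it is not given. No rule produces C2, and it is not given.

C3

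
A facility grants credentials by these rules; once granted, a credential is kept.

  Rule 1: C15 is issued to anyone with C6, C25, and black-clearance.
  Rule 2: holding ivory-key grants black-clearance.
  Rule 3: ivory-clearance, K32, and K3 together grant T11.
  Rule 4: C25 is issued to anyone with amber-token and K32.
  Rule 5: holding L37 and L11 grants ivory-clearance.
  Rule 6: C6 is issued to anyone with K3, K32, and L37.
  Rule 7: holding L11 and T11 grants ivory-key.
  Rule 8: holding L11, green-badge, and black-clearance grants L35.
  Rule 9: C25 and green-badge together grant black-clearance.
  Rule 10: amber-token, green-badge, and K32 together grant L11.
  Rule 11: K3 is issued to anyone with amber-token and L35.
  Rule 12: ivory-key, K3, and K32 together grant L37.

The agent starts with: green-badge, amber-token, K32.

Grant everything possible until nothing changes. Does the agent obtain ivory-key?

ivory-key would need L11 and T11 (Rule 7), but T11 is never granted.

No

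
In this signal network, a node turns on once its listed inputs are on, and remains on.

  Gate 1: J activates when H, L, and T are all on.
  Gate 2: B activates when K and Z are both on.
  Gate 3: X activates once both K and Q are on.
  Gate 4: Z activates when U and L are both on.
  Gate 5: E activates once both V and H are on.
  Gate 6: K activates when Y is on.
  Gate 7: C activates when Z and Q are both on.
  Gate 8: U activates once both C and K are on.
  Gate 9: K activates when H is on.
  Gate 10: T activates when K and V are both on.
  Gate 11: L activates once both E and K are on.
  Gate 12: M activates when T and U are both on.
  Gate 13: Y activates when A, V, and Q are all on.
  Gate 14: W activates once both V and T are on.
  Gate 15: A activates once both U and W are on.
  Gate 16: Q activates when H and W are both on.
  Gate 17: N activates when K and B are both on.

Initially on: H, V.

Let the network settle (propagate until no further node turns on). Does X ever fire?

H is on, so K activates (Gate 9).
Gate 10: K and V on → T on.
V and T are on, so W activates (Gate 14).
Gate 16: H and W on → Q on.
K and Q are on, so X activates (Gate 3).

Yes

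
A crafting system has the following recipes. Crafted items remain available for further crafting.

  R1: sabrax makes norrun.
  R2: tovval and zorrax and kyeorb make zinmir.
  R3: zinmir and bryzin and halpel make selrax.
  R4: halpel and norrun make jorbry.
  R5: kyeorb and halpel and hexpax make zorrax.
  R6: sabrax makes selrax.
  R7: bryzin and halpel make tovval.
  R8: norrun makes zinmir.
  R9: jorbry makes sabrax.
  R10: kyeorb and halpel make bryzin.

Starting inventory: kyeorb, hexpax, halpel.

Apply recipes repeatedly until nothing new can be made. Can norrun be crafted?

norrun would need sabrax (R1), but sabrax is never obtained.

No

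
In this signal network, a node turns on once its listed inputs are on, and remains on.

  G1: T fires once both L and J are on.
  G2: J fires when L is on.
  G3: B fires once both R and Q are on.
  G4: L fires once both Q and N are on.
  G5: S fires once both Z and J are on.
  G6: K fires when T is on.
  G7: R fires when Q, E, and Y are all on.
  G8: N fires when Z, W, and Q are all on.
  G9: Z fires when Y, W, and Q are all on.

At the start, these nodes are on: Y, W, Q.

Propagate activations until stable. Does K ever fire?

G9: Y, W, and Q on → Z on.
Z, W, and Q are on, so N fires (G8).
Q and N are on, so L fires (G4).
L is on, so J fires (G2).
L and J are on, so T fires (G1).
T is on, so K fires (G6).

Yes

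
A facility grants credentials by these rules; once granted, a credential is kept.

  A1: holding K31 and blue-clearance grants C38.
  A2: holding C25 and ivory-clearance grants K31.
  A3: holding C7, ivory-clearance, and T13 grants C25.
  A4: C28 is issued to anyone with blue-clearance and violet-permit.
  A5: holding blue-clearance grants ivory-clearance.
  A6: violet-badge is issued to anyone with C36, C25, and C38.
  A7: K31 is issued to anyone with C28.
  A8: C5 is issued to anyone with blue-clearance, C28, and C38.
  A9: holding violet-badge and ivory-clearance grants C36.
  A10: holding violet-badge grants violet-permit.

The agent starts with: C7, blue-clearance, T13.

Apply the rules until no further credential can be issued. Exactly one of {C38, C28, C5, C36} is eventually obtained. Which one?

Holding blue-clearance grants ivory-clearance (A5).
Holding C7, ivory-clearance, and T13 grants C25 (A3).
Holding C25 and ivory-clearance grants K31 (A2).
Holding K31 and blue-clearance grants C38 (A1).
C28 would need blue-clearance and violet-permit (A4), but violet-permit is never granted. C36 would need violet-badge and ivory-clearance (A9), but violet-badge is never granted. C5 would need blue-clearance, C28, and C38 (A8), but C28 is never granted.

C38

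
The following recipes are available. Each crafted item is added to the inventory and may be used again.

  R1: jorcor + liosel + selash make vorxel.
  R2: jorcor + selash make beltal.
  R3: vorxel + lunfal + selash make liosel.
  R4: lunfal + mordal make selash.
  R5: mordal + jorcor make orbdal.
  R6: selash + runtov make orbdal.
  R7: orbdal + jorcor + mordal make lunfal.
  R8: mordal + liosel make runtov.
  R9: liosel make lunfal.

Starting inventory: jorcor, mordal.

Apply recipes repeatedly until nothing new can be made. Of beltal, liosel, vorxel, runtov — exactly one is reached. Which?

Using R5, mordal and jorcor make orbdal.
Using R7, orbdal, jorcor, and mordal make lunfal.
lunfal + mordal → selash (R4).
jorcor + selash → beltal (R2).
liosel would need vorxel, lunfal, and selash (R3), but vorxel is never obtained. runtov would need mordal and liosel (R8), but liosel is never obtained. vorxel would need jorcor, liosel, and selash (R1), but liosel is never obtained.

beltal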